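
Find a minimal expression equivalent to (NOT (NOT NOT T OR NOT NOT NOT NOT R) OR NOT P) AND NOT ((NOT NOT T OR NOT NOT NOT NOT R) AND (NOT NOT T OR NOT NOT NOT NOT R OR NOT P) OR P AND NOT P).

(NOT (NOT NOT T OR NOT NOT NOT NOT R) OR NOT P) AND NOT ((NOT NOT T OR NOT NOT NOT NOT R) AND (NOT NOT T OR NOT NOT NOT NOT R OR NOT P) OR P AND NOT P)
= (NOT (NOT NOT T OR NOT NOT NOT NOT R) OR NOT P) AND NOT ((NOT NOT T OR NOT NOT NOT NOT R) AND (NOT NOT T OR NOT NOT NOT NOT R OR NOT P))   — complement / identity
= (NOT (NOT NOT T OR NOT NOT NOT NOT R) OR NOT P) AND NOT (NOT NOT T OR NOT NOT NOT NOT R)   — absorption
= NOT (NOT NOT T OR NOT NOT NOT NOT R)   — absorption
= NOT (NOT NOT T OR NOT NOT R)   — double negation
= NOT T AND NOT R   — De Morgan

NOT T AND NOT R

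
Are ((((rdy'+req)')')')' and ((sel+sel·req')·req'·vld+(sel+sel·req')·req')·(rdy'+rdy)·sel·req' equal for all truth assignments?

E1: ((((rdy'+req)')')')'
    = ((rdy'+req)')'   — double negation
    = rdy'+req   — double negation
E2: ((sel+sel·req')·req'·vld+(sel+sel·req')·req')·(rdy'+rdy)·sel·req'
    = (sel+sel·req')·req'·(rdy'+rdy)·sel·req'   — absorption
    = sel·req'·(rdy'+rdy)·sel·req'   — absorption
    = sel·req'·sel·req'   — complement / identity
    = sel·req'   — idempotence
These differ: at rdy=0, req=1, sel=0, vld=0, E1 = 1 but E2 = 0.

No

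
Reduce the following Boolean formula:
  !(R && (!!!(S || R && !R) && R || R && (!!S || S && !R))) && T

!(R && (!!!(S || R && !R) && R || R && (!!S || S && !R))) && T
= !(R && (!!!S && R || R && (!!S || S && !R))) && T   [complement / identity]
= !(R && (!!!S && R || R && (S || S && !R))) && T   [double negation]
= !(R && (!!!S && R || R && S)) && T   [absorption]
= !(R && (!S && R || R && S)) && T   [double negation]
= !(R && R) && T   [distribution]
= !R && T   [idempotence]

!R && T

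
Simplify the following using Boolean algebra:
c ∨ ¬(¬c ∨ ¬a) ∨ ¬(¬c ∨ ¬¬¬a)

c ∨ ¬(¬c ∨ ¬a) ∨ ¬(¬c ∨ ¬¬¬a)
= c ∨ ¬(¬c ∨ ¬a) ∨ ¬(¬c ∨ ¬a)   (double negation)
= c ∨ ¬(¬c ∨ ¬a)   (idempotence)
= c ∨ c ∧ a   (De Morgan)
= c   (absorption)

c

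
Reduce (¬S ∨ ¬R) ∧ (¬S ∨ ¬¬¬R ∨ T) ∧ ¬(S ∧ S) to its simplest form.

¬S

(¬S ∨ ¬R) ∧ (¬S ∨ ¬¬¬R ∨ T) ∧ ¬(S ∧ S)
= (¬S ∨ ¬R) ∧ (¬S ∨ ¬R ∨ T) ∧ ¬(S ∧ S)   [double negation]
= (¬S ∨ ¬R) ∧ (¬S ∨ ¬R ∨ T) ∧ ¬S   [idempotence]
= (¬S ∨ ¬R) ∧ ¬S   [absorption]
= ¬S   [absorption]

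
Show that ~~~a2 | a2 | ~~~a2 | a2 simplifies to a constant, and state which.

1

~~~a2 | a2 | ~~~a2 | a2
= ~~~a2 | a2   [idempotence]
= ~a2 | a2   [double negation]
= 1   [complement]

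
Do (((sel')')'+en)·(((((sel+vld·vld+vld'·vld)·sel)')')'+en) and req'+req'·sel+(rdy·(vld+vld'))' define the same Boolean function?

E1: (((sel')')'+en)·(((((sel+vld·vld+vld'·vld)·sel)')')'+en)
    = (((sel')')'+en)·(((((sel+vld)·sel)')')'+en)   [distribution]
    = (((sel')')'+en)·(((sel')')'+en)   [absorption]
    = ((sel')')'+en   [idempotence]
    = sel'+en   [double negation]
E2: req'+req'·sel+(rdy·(vld+vld'))'
    = req'+(rdy·(vld+vld'))'   [absorption]
    = req'+rdy'   [complement / identity]
These differ: at en=0, rdy=0, req=1, sel=1, vld=1, E1 = 0 but E2 = 1.

No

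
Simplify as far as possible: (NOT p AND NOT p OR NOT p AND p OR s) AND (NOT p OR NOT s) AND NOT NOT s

NOT p AND s

(NOT p AND NOT p OR NOT p AND p OR s) AND (NOT p OR NOT s) AND NOT NOT s
= (NOT p AND NOT p OR NOT p AND p OR s) AND (NOT p OR NOT s) AND s   (double negation)
= (NOT p OR s) AND (NOT p OR NOT s) AND s   (distribution)
= (NOT p OR s AND NOT s) AND s   (distribution)
= NOT p AND s   (complement / identity)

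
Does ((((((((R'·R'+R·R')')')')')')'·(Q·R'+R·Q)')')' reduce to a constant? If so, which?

no

((((((((R'·R'+R·R')')')')')')'·(Q·R'+R·Q)')')'
= ((((((((R'·R'+R·R')')')')')')'·Q')')'   — distribution
= ((((((((R')')')')')')'·Q')')'   — distribution
= ((((((R')')')')'·Q')')'   — double negation
= ((((R')')'·Q')')'   — double negation
= ((R')')'·Q'   — double negation
= R'·Q'   — double negation
This depends on Q, R, so it is not a constant.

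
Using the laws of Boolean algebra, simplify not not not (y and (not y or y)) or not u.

not y or not u

not not not (y and (not y or y)) or not u
= not not not y or not u   (complement / identity)
= not y or not u   (double negation)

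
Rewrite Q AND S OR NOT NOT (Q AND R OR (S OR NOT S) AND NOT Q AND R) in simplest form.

Q AND S OR NOT NOT (Q AND R OR (S OR NOT S) AND NOT Q AND R)
= Q AND S OR NOT NOT (Q AND R OR NOT Q AND R)   [complement / identity]
= Q AND S OR NOT NOT R   [distribution]
= Q AND S OR R   [double negation]

Q AND S OR R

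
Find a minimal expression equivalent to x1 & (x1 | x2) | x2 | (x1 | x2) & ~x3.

x1 & (x1 | x2) | x2 | (x1 | x2) & ~x3
= x1 | x2 | (x1 | x2) & ~x3   [absorption]
= x1 | x2   [absorption]

x1 | x2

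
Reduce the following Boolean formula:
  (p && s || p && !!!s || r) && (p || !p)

p || r

(p && s || p && !!!s || r) && (p || !p)
= p && s || p && !!!s || r   — complement / identity
= p && s || p && !s || r   — double negation
= p || r   — distribution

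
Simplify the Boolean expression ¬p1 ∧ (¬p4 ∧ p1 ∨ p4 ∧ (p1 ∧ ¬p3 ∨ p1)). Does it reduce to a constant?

False

¬p1 ∧ (¬p4 ∧ p1 ∨ p4 ∧ (p1 ∧ ¬p3 ∨ p1))
= ¬p1 ∧ (¬p4 ∧ p1 ∨ p4 ∧ p1)   (absorption)
= ¬p1 ∧ p1   (distribution)
= False   (complement)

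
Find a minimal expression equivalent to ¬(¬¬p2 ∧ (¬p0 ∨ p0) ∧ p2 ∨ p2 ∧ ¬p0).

¬(¬¬p2 ∧ (¬p0 ∨ p0) ∧ p2 ∨ p2 ∧ ¬p0)
= ¬((¬¬p2 ∧ (¬p0 ∨ p0) ∨ ¬p0) ∧ p2)   (distribution)
= ¬((¬¬p2 ∨ ¬p0) ∧ p2)   (complement / identity)
= ¬((p2 ∨ ¬p0) ∧ p2)   (double negation)
= ¬p2   (absorption)

¬p2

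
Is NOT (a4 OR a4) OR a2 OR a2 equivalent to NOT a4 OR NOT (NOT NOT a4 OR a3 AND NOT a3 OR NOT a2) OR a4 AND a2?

Yes

E1: NOT (a4 OR a4) OR a2 OR a2
    = NOT a4 OR a2 OR a2
    = NOT a4 OR a2
E2: NOT a4 OR NOT (NOT NOT a4 OR a3 AND NOT a3 OR NOT a2) OR a4 AND a2
    = NOT a4 OR NOT (NOT NOT a4 OR NOT a2) OR a4 AND a2
    = NOT a4 OR NOT a4 AND a2 OR a4 AND a2
    = NOT a4 OR a2
Both reduce to NOT a4 OR a2, so they are equivalent.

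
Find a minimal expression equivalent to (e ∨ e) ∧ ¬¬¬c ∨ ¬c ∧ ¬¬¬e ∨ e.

(e ∨ e) ∧ ¬¬¬c ∨ ¬c ∧ ¬¬¬e ∨ e
= (e ∨ e) ∧ ¬¬¬c ∨ ¬c ∧ ¬e ∨ e   (double negation)
= e ∧ ¬¬¬c ∨ ¬c ∧ ¬e ∨ e   (idempotence)
= e ∧ ¬c ∨ ¬c ∧ ¬e ∨ e   (double negation)
= ¬c ∨ e   (distribution)

¬c ∨ e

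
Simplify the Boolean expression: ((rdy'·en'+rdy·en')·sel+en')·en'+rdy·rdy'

((rdy'·en'+rdy·en')·sel+en')·en'+rdy·rdy'
= (en'·sel+en')·en'+rdy·rdy'
= en'·en'+rdy·rdy'
= en'+rdy·rdy'
= en'

en'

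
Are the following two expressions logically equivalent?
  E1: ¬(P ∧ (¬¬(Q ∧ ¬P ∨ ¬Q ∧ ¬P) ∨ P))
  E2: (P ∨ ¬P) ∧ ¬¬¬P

Yes

E1: ¬(P ∧ (¬¬(Q ∧ ¬P ∨ ¬Q ∧ ¬P) ∨ P))
    = ¬(P ∧ (¬¬¬P ∨ P))   — distribution
    = ¬(P ∧ (¬P ∨ P))   — double negation
    = ¬P   — complement / identity
E2: (P ∨ ¬P) ∧ ¬¬¬P
    = ¬¬¬P   — complement / identity
    = ¬P   — double negation
Both reduce to ¬P, so they are equivalent.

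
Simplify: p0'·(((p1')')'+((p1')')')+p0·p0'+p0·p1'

p1'

p0'·(((p1')')'+((p1')')')+p0·p0'+p0·p1'
= p0'·((p1')')'+p0·p0'+p0·p1'   (idempotence)
= p0'·p1'+p0·p0'+p0·p1'   (double negation)
= p0'·p1'+p0·p1'   (complement / identity)
= p1'   (distribution)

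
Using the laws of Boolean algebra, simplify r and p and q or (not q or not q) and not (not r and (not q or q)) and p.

r and p and q or (not q or not q) and not (not r and (not q or q)) and p
= r and p and q or (not q or not q) and not not r and p   (complement / identity)
= r and p and q or not q and not not r and p   (idempotence)
= r and p and q or not q and r and p   (double negation)
= r and p   (distribution)

r and p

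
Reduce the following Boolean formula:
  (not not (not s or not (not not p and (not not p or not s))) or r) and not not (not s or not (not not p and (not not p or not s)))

(not not (not s or not (not not p and (not not p or not s))) or r) and not not (not s or not (not not p and (not not p or not s)))
= not not (not s or not (not not p and (not not p or not s)))
= not s or not (not not p and (not not p or not s))
= not s or not not not p
= not s or not p

not s or not p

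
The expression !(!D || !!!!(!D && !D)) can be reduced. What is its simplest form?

D

!(!D || !!!!(!D && !D))
= !(!D || !!(!D && !D))   (double negation)
= !(!D || !D && !D)   (double negation)
= !(!D || !D)   (idempotence)
= !!D   (idempotence)
= D   (double negation)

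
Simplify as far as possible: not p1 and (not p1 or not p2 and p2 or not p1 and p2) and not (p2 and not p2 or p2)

not p1 and not p2

not p1 and (not p1 or not p2 and p2 or not p1 and p2) and not (p2 and not p2 or p2)
= not p1 and (not p1 or not p1 and p2) and not (p2 and not p2 or p2)   — complement / identity
= not p1 and (not p1 or not p1 and p2) and not p2   — complement / identity
= not p1 and not p1 and not p2   — absorption
= not p1 and not p2   — idempotence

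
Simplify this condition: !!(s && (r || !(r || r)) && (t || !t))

s

!!(s && (r || !(r || r)) && (t || !t))
= !!(s && (r || !(r || r)))   [complement / identity]
= s && (r || !(r || r))   [double negation]
= s && (r || !r)   [idempotence]
= s   [complement / identity]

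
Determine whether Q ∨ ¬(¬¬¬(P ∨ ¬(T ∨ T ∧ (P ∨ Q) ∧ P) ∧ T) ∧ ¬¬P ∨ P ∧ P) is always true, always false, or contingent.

Q ∨ ¬(¬¬¬(P ∨ ¬(T ∨ T ∧ (P ∨ Q) ∧ P) ∧ T) ∧ ¬¬P ∨ P ∧ P)
= Q ∨ ¬(¬(P ∨ ¬(T ∨ T ∧ (P ∨ Q) ∧ P) ∧ T) ∧ ¬¬P ∨ P ∧ P)   [double negation]
= Q ∨ ¬(¬(P ∨ ¬(T ∨ T ∧ P) ∧ T) ∧ ¬¬P ∨ P ∧ P)   [absorption]
= Q ∨ ¬(¬(P ∨ ¬T ∧ T) ∧ ¬¬P ∨ P ∧ P)   [absorption]
= Q ∨ ¬(¬P ∧ ¬¬P ∨ P ∧ P)   [complement / identity]
= Q ∨ ¬(¬P ∧ P ∨ P ∧ P)   [double negation]
= Q ∨ ¬P   [distribution]
This depends on P, Q, so it is not a constant.

contingent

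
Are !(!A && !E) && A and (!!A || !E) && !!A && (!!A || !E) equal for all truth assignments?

Yes

E1: !(!A && !E) && A
    = (A || E) && A   (De Morgan)
    = A   (absorption)
E2: (!!A || !E) && !!A && (!!A || !E)
    = (!!A || !E) && !!A   (absorption)
    = !!A   (absorption)
    = A   (double negation)
Both reduce to A, so they are equivalent.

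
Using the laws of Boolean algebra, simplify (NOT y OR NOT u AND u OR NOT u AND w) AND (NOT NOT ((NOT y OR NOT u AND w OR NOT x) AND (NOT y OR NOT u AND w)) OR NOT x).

NOT y OR NOT u AND w

(NOT y OR NOT u AND u OR NOT u AND w) AND (NOT NOT ((NOT y OR NOT u AND w OR NOT x) AND (NOT y OR NOT u AND w)) OR NOT x)
= (NOT y OR NOT u AND u OR NOT u AND w) AND (NOT NOT (NOT y OR NOT u AND w) OR NOT x)   — absorption
= (NOT y OR NOT u AND w) AND (NOT NOT (NOT y OR NOT u AND w) OR NOT x)   — complement / identity
= (NOT y OR NOT u AND w) AND (NOT y OR NOT u AND w OR NOT x)   — double negation
= NOT y OR NOT u AND w   — absorption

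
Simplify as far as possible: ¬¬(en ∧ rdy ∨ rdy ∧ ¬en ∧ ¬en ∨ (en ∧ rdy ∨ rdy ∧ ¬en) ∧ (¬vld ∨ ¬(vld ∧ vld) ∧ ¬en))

rdy

¬¬(en ∧ rdy ∨ rdy ∧ ¬en ∧ ¬en ∨ (en ∧ rdy ∨ rdy ∧ ¬en) ∧ (¬vld ∨ ¬(vld ∧ vld) ∧ ¬en))
= ¬¬(en ∧ rdy ∨ rdy ∧ ¬en ∧ ¬en ∨ (en ∧ rdy ∨ rdy ∧ ¬en) ∧ (¬vld ∨ ¬vld ∧ ¬en))   (idempotence)
= ¬¬(en ∧ rdy ∨ rdy ∧ ¬en ∨ (en ∧ rdy ∨ rdy ∧ ¬en) ∧ (¬vld ∨ ¬vld ∧ ¬en))   (idempotence)
= ¬¬(en ∧ rdy ∨ rdy ∧ ¬en ∨ (en ∧ rdy ∨ rdy ∧ ¬en) ∧ ¬vld)   (absorption)
= ¬¬(en ∧ rdy ∨ rdy ∧ ¬en)   (absorption)
= ¬¬rdy   (distribution)
= rdy   (double negation)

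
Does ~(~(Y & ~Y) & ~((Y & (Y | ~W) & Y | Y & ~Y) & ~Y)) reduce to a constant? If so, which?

~(~(Y & ~Y) & ~((Y & (Y | ~W) & Y | Y & ~Y) & ~Y))
= ~(~(Y & ~Y) & ~((Y & Y | Y & ~Y) & ~Y))   (absorption)
= Y & ~Y | (Y & Y | Y & ~Y) & ~Y   (De Morgan)
= Y & ~Y | Y & ~Y   (distribution)
= Y & ~Y   (idempotence)
= 0   (complement)

yes, False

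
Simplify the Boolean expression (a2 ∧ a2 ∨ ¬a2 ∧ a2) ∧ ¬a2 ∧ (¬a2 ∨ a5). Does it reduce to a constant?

(a2 ∧ a2 ∨ ¬a2 ∧ a2) ∧ ¬a2 ∧ (¬a2 ∨ a5)
= a2 ∧ ¬a2 ∧ (¬a2 ∨ a5)
= a2 ∧ ¬a2
= False

False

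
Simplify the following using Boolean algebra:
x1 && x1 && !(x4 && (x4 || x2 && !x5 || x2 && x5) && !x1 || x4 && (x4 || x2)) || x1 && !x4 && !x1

x1 && !x4

x1 && x1 && !(x4 && (x4 || x2 && !x5 || x2 && x5) && !x1 || x4 && (x4 || x2)) || x1 && !x4 && !x1
= x1 && x1 && !(x4 && (x4 || x2) && !x1 || x4 && (x4 || x2)) || x1 && !x4 && !x1   (distribution)
= x1 && x1 && !(x4 && (x4 || x2)) || x1 && !x4 && !x1   (absorption)
= x1 && x1 && !x4 || x1 && !x4 && !x1   (absorption)
= x1 && !x4   (distribution)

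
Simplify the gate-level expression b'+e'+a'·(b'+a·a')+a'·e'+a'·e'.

b'+e'

b'+e'+a'·(b'+a·a')+a'·e'+a'·e'
= b'+e'+a'·(b'+a·a')+a'·e'   — idempotence
= b'+e'+a'·b'+a'·e'   — complement / identity
= b'+e'+(b'+e')·a'   — distribution
= b'+e'   — absorption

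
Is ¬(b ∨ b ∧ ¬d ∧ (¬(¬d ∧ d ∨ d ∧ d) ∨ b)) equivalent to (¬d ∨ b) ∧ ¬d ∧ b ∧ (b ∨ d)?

No

E1: ¬(b ∨ b ∧ ¬d ∧ (¬(¬d ∧ d ∨ d ∧ d) ∨ b))
    = ¬(b ∨ b ∧ ¬d ∧ (¬d ∨ b))   (distribution)
    = ¬(b ∨ b ∧ ¬d)   (absorption)
    = ¬b   (absorption)
E2: (¬d ∨ b) ∧ ¬d ∧ b ∧ (b ∨ d)
    = (¬d ∨ b) ∧ ¬d ∧ b   (absorption)
    = ¬d ∧ b   (absorption)
These differ: at b=0, d=0, E1 = 1 but E2 = 0.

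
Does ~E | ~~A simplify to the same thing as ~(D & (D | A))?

E1: ~E | ~~A
    = ~E | A   [double negation]
E2: ~(D & (D | A))
    = ~D   [absorption]
These differ: at A=1, D=1, E=0, E1 = 1 but E2 = 0.

No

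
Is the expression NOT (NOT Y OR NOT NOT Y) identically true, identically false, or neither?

identically false

NOT (NOT Y OR NOT NOT Y)
= Y AND NOT Y   — De Morgan
= FALSE   — complement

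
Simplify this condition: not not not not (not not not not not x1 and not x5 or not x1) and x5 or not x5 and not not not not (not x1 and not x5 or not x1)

not x1

not not not not (not not not not not x1 and not x5 or not x1) and x5 or not x5 and not not not not (not x1 and not x5 or not x1)
= not not not not (not not not x1 and not x5 or not x1) and x5 or not x5 and not not not not (not x1 and not x5 or not x1)   — double negation
= not not not not (not x1 and not x5 or not x1) and x5 or not x5 and not not not not (not x1 and not x5 or not x1)   — double negation
= not not not not (not x1 and not x5 or not x1)   — distribution
= not not not not not x1   — absorption
= not not not x1   — double negation
= not x1   — double negation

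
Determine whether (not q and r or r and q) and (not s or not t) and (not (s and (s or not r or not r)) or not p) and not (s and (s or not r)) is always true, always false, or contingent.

(not q and r or r and q) and (not s or not t) and (not (s and (s or not r or not r)) or not p) and not (s and (s or not r))
= r and (not s or not t) and (not (s and (s or not r or not r)) or not p) and not (s and (s or not r))   [distribution]
= r and (not s or not t) and (not (s and (s or not r)) or not p) and not (s and (s or not r))   [idempotence]
= r and (not s or not t) and not (s and (s or not r))   [absorption]
= r and (not s or not t) and not s   [absorption]
= r and not s   [absorption]
This depends on r, s, so it is not a constant.

contingent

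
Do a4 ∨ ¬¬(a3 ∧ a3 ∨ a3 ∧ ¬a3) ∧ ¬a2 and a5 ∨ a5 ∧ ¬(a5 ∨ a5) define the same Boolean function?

E1: a4 ∨ ¬¬(a3 ∧ a3 ∨ a3 ∧ ¬a3) ∧ ¬a2
    = a4 ∨ (a3 ∧ a3 ∨ a3 ∧ ¬a3) ∧ ¬a2   [double negation]
    = a4 ∨ a3 ∧ ¬a2   [distribution]
E2: a5 ∨ a5 ∧ ¬(a5 ∨ a5)
    = a5 ∨ a5 ∧ ¬a5   [idempotence]
    = a5   [complement / identity]
These differ: at a2=1, a3=0, a4=1, a5=0, E1 = 1 but E2 = 0.

No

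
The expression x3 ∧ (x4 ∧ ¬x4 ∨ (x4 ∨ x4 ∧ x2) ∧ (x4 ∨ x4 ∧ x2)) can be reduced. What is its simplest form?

x3 ∧ x4

x3 ∧ (x4 ∧ ¬x4 ∨ (x4 ∨ x4 ∧ x2) ∧ (x4 ∨ x4 ∧ x2))
= x3 ∧ (x4 ∧ ¬x4 ∨ x4 ∧ (x4 ∨ x4 ∧ x2))   [absorption]
= x3 ∧ (x4 ∧ ¬x4 ∨ x4 ∧ x4)   [absorption]
= x3 ∧ x4   [distribution]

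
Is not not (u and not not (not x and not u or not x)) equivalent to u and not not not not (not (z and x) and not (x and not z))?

Yes

E1: not not (u and not not (not x and not u or not x))
    = not not (u and not not not x)   (absorption)
    = u and not not not x   (double negation)
    = u and not x   (double negation)
E2: u and not not not not (not (z and x) and not (x and not z))
    = u and not not (not (z and x) and not (x and not z))   (double negation)
    = u and not (z and x or x and not z)   (De Morgan)
    = u and not x   (distribution)
Both reduce to u and not x, so they are equivalent.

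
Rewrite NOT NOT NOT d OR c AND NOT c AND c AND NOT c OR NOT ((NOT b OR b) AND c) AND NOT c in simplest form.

NOT d OR NOT c

NOT NOT NOT d OR c AND NOT c AND c AND NOT c OR NOT ((NOT b OR b) AND c) AND NOT c
= NOT NOT NOT d OR c AND NOT c OR NOT ((NOT b OR b) AND c) AND NOT c   [idempotence]
= NOT NOT NOT d OR c AND NOT c OR NOT c AND NOT c   [complement / identity]
= NOT d OR c AND NOT c OR NOT c AND NOT c   [double negation]
= NOT d OR NOT c   [distribution]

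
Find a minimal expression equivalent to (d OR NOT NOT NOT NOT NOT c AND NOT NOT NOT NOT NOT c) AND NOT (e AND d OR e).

(d OR NOT c) AND NOT e

(d OR NOT NOT NOT NOT NOT c AND NOT NOT NOT NOT NOT c) AND NOT (e AND d OR e)
= (d OR NOT NOT NOT NOT NOT c) AND NOT (e AND d OR e)
= (d OR NOT NOT NOT c) AND NOT (e AND d OR e)
= (d OR NOT NOT NOT c) AND NOT e
= (d OR NOT c) AND NOT e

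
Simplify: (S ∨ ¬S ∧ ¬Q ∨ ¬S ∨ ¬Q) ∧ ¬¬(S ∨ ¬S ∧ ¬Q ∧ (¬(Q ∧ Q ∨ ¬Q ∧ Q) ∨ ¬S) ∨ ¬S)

(S ∨ ¬S ∧ ¬Q ∨ ¬S ∨ ¬Q) ∧ ¬¬(S ∨ ¬S ∧ ¬Q ∧ (¬(Q ∧ Q ∨ ¬Q ∧ Q) ∨ ¬S) ∨ ¬S)
= (S ∨ ¬S ∧ ¬Q ∨ ¬S ∨ ¬Q) ∧ ¬¬(S ∨ ¬S ∧ ¬Q ∧ (¬Q ∨ ¬S) ∨ ¬S)   — distribution
= (S ∨ ¬S ∧ ¬Q ∨ ¬S ∨ ¬Q) ∧ (S ∨ ¬S ∧ ¬Q ∧ (¬Q ∨ ¬S) ∨ ¬S)   — double negation
= (S ∨ ¬S ∧ ¬Q ∨ ¬S ∨ ¬Q) ∧ (S ∨ ¬S ∧ ¬Q ∨ ¬S)   — absorption
= S ∨ ¬S ∧ ¬Q ∨ ¬S   — absorption
= S ∨ ¬S   — absorption
= True   — complement

True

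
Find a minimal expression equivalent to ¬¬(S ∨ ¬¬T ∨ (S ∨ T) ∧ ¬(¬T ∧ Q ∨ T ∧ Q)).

¬¬(S ∨ ¬¬T ∨ (S ∨ T) ∧ ¬(¬T ∧ Q ∨ T ∧ Q))
= ¬¬(S ∨ T ∨ (S ∨ T) ∧ ¬(¬T ∧ Q ∨ T ∧ Q))   [double negation]
= ¬¬(S ∨ T ∨ (S ∨ T) ∧ ¬Q)   [distribution]
= ¬¬(S ∨ T)   [absorption]
= S ∨ T   [double negation]

S ∨ T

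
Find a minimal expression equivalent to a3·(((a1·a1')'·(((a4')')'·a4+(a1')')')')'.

a3·a1'

a3·(((a1·a1')'·(((a4')')'·a4+(a1')')')')'
= a3·(a1·a1'+((a4')')'·a4+(a1')')'   (De Morgan)
= a3·(a1·a1'+a4'·a4+(a1')')'   (double negation)
= a3·(a4'·a4+(a1')')'   (complement / identity)
= a3·((a1')')'   (complement / identity)
= a3·a1'   (double negation)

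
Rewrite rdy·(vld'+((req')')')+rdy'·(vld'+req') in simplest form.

vld'+req'

rdy·(vld'+((req')')')+rdy'·(vld'+req')
= rdy·(vld'+req')+rdy'·(vld'+req')   — double negation
= vld'+req'   — distribution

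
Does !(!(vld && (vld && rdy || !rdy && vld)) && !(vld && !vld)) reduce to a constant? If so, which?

!(!(vld && (vld && rdy || !rdy && vld)) && !(vld && !vld))
= vld && (vld && rdy || !rdy && vld) || vld && !vld   — De Morgan
= vld && vld || vld && !vld   — distribution
= vld   — distribution
This depends on vld, so it is not a constant.

no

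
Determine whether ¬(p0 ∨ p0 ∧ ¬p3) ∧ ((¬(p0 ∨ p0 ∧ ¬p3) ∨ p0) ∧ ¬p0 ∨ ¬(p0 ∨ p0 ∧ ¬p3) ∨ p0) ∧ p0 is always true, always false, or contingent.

always false

¬(p0 ∨ p0 ∧ ¬p3) ∧ ((¬(p0 ∨ p0 ∧ ¬p3) ∨ p0) ∧ ¬p0 ∨ ¬(p0 ∨ p0 ∧ ¬p3) ∨ p0) ∧ p0
= ¬(p0 ∨ p0 ∧ ¬p3) ∧ (¬(p0 ∨ p0 ∧ ¬p3) ∨ p0) ∧ p0   — absorption
= ¬(p0 ∨ p0 ∧ ¬p3) ∧ p0   — absorption
= ¬p0 ∧ p0   — absorption
= False   — complement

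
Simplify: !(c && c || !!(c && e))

!c

!(c && c || !!(c && e))
= !(c && c || c && e)
= !(c || c && e)
= !c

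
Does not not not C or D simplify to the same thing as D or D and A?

No

E1: not not not C or D
    = not C or D   (double negation)
E2: D or D and A
    = D   (absorption)
These differ: at A=0, C=0, D=0, E1 = 1 but E2 = 0.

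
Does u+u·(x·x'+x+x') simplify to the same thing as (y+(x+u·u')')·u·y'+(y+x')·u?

E1: u+u·(x·x'+x+x')
    = u+u·(x+x')   [complement / identity]
    = u+u   [complement / identity]
    = u   [idempotence]
E2: (y+(x+u·u')')·u·y'+(y+x')·u
    = (y+x')·u·y'+(y+x')·u   [complement / identity]
    = (y+x')·u   [absorption]
These differ: at u=1, x=1, y=0, E1 = 1 but E2 = 0.

No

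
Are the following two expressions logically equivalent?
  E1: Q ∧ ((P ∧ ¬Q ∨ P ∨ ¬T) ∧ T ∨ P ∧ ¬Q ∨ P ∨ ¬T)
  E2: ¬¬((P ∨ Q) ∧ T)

No

E1: Q ∧ ((P ∧ ¬Q ∨ P ∨ ¬T) ∧ T ∨ P ∧ ¬Q ∨ P ∨ ¬T)
    = Q ∧ (P ∧ ¬Q ∨ P ∨ ¬T)   — absorption
    = Q ∧ (P ∨ ¬T)   — absorption
E2: ¬¬((P ∨ Q) ∧ T)
    = (P ∨ Q) ∧ T   — double negation
These differ: at P=1, Q=1, T=0, E1 = 1 but E2 = 0.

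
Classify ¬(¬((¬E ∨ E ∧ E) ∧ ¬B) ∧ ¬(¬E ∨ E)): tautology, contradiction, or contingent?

tautology

¬(¬((¬E ∨ E ∧ E) ∧ ¬B) ∧ ¬(¬E ∨ E))
= (¬E ∨ E ∧ E) ∧ ¬B ∨ ¬E ∨ E   — De Morgan
= (¬E ∨ E) ∧ ¬B ∨ ¬E ∨ E   — idempotence
= ¬E ∨ E   — absorption
= True   — complement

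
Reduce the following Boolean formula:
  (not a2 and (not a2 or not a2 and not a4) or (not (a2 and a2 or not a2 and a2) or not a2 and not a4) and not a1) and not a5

not a2 and not a5

(not a2 and (not a2 or not a2 and not a4) or (not (a2 and a2 or not a2 and a2) or not a2 and not a4) and not a1) and not a5
= (not a2 and (not a2 or not a2 and not a4) or (not a2 or not a2 and not a4) and not a1) and not a5
= (not a2 or not a1) and (not a2 or not a2 and not a4) and not a5
= (not a2 or not a1) and not a2 and not a5
= not a2 and not a5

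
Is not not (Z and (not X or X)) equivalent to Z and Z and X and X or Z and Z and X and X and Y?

E1: not not (Z and (not X or X))
    = not not Z   — complement / identity
    = Z   — double negation
E2: Z and Z and X and X or Z and Z and X and X and Y
    = Z and Z and X and X   — absorption
    = Z and Z and X   — idempotence
    = Z and X   — idempotence
These differ: at X=0, Y=1, Z=1, E1 = 1 but E2 = 0.

No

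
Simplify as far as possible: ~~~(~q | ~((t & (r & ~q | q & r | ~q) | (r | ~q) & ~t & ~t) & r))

~~~(~q | ~((t & (r & ~q | q & r | ~q) | (r | ~q) & ~t & ~t) & r))
= ~~~(~q | ~((t & (r & ~q | q & r | ~q) | (r | ~q) & ~t) & r))   (idempotence)
= ~~~(~q | ~((t & (r | ~q) | (r | ~q) & ~t) & r))   (distribution)
= ~~~(~q | ~((r | ~q) & r))   (distribution)
= ~~(q & (r | ~q) & r)   (De Morgan)
= ~~(q & r)   (absorption)
= q & r   (double negation)

q & r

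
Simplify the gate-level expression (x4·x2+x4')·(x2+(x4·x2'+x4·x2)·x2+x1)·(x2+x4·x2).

x2

(x4·x2+x4')·(x2+(x4·x2'+x4·x2)·x2+x1)·(x2+x4·x2)
= (x4·x2+x4')·(x2+x4·x2+x1)·(x2+x4·x2)
= (x4·x2+x4')·(x2+x4·x2)
= x4·x2+x4'·x2
= x2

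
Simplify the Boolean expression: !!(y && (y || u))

!!(y && (y || u))
= !!y   (absorption)
= y   (double negation)

y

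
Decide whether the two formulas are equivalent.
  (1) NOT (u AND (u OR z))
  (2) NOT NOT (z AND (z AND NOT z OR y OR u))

No

E1: NOT (u AND (u OR z))
    = NOT u   (absorption)
E2: NOT NOT (z AND (z AND NOT z OR y OR u))
    = NOT NOT (z AND (y OR u))   (complement / identity)
    = z AND (y OR u)   (double negation)
These differ: at u=0, y=1, z=0, E1 = 1 but E2 = 0.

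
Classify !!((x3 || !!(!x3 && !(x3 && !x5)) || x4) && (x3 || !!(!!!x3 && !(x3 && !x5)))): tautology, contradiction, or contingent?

tautology

!!((x3 || !!(!x3 && !(x3 && !x5)) || x4) && (x3 || !!(!!!x3 && !(x3 && !x5))))
= !!((x3 || !!(!x3 && !(x3 && !x5)) || x4) && (x3 || !!(!x3 && !(x3 && !x5))))   [double negation]
= !!(x3 || !!(!x3 && !(x3 && !x5)))   [absorption]
= !!(x3 || !(x3 || x3 && !x5))   [De Morgan]
= x3 || !(x3 || x3 && !x5)   [double negation]
= x3 || !x3   [absorption]
= true   [complement]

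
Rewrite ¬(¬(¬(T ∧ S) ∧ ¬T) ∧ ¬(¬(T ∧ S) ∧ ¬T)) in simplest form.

¬(¬(¬(T ∧ S) ∧ ¬T) ∧ ¬(¬(T ∧ S) ∧ ¬T))
= ¬¬(¬(T ∧ S) ∧ ¬T)   [idempotence]
= ¬(T ∧ S ∨ T)   [De Morgan]
= ¬T   [absorption]

¬T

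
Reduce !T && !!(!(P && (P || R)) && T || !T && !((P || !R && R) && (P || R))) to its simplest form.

!T && !P

!T && !!(!(P && (P || R)) && T || !T && !((P || !R && R) && (P || R)))
= !T && !!(!(P && (P || R)) && T || !T && !(P && (P || R)))
= !T && !!!(P && (P || R))
= !T && !!!P
= !T && !P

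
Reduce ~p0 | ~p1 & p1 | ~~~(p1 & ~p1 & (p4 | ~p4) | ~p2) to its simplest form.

~p0 | p2

~p0 | ~p1 & p1 | ~~~(p1 & ~p1 & (p4 | ~p4) | ~p2)
= ~p0 | ~~~(p1 & ~p1 & (p4 | ~p4) | ~p2)   — complement / identity
= ~p0 | ~~~(p1 & ~p1 | ~p2)   — complement / identity
= ~p0 | ~~~~p2   — complement / identity
= ~p0 | ~~p2   — double negation
= ~p0 | p2   — double negation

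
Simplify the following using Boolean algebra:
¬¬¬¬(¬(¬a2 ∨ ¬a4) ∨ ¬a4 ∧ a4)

¬¬¬¬(¬(¬a2 ∨ ¬a4) ∨ ¬a4 ∧ a4)
= ¬¬¬¬(a2 ∧ a4 ∨ ¬a4 ∧ a4)
= ¬¬¬¬(a2 ∧ a4)
= ¬¬(a2 ∧ a4)
= a2 ∧ a4

a2 ∧ a4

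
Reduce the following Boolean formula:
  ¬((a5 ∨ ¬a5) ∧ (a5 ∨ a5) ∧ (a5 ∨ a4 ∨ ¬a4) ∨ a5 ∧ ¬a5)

¬((a5 ∨ ¬a5) ∧ (a5 ∨ a5) ∧ (a5 ∨ a4 ∨ ¬a4) ∨ a5 ∧ ¬a5)
= ¬((a5 ∨ ¬a5) ∧ (a5 ∧ (a4 ∨ ¬a4) ∨ a5) ∨ a5 ∧ ¬a5)   [distribution]
= ¬((a5 ∨ ¬a5) ∧ (a5 ∧ (a4 ∨ ¬a4) ∨ a5))   [complement / identity]
= ¬(a5 ∨ ¬a5 ∧ a5 ∧ (a4 ∨ ¬a4))   [distribution]
= ¬(a5 ∨ ¬a5 ∧ a5)   [complement / identity]
= ¬a5   [complement / identity]

¬a5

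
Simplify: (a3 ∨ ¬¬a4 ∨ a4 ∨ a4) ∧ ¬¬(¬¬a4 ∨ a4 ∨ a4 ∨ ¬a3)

(a3 ∨ ¬¬a4 ∨ a4 ∨ a4) ∧ ¬¬(¬¬a4 ∨ a4 ∨ a4 ∨ ¬a3)
= (a3 ∨ ¬¬a4 ∨ a4 ∨ a4) ∧ (¬¬a4 ∨ a4 ∨ a4 ∨ ¬a3)
= ¬¬a4 ∨ a4 ∨ a4 ∨ a3 ∧ ¬a3
= a4 ∨ a4 ∨ a4 ∨ a3 ∧ ¬a3
= a4 ∨ a4 ∨ a4
= a4 ∨ a4
= a4

a4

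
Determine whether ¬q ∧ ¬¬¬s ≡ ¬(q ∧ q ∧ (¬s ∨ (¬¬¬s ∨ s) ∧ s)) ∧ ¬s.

E1: ¬q ∧ ¬¬¬s
    = ¬q ∧ ¬s
E2: ¬(q ∧ q ∧ (¬s ∨ (¬¬¬s ∨ s) ∧ s)) ∧ ¬s
    = ¬(q ∧ (¬s ∨ (¬¬¬s ∨ s) ∧ s)) ∧ ¬s
    = ¬(q ∧ (¬s ∨ (¬s ∨ s) ∧ s)) ∧ ¬s
    = ¬(q ∧ (¬s ∨ s)) ∧ ¬s
    = ¬q ∧ ¬s
Both reduce to ¬q ∧ ¬s, so they are equivalent.

Yes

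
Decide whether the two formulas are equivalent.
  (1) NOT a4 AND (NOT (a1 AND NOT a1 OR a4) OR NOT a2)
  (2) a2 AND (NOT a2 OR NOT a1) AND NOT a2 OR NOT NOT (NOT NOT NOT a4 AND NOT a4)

E1: NOT a4 AND (NOT (a1 AND NOT a1 OR a4) OR NOT a2)
    = NOT a4 AND (NOT a4 OR NOT a2)   — complement / identity
    = NOT a4   — absorption
E2: a2 AND (NOT a2 OR NOT a1) AND NOT a2 OR NOT NOT (NOT NOT NOT a4 AND NOT a4)
    = a2 AND (NOT a2 OR NOT a1) AND NOT a2 OR NOT NOT (NOT a4 AND NOT a4)   — double negation
    = a2 AND NOT a2 OR NOT NOT (NOT a4 AND NOT a4)   — absorption
    = NOT NOT (NOT a4 AND NOT a4)   — complement / identity
    = NOT a4 AND NOT a4   — double negation
    = NOT a4   — idempotence
Both reduce to NOT a4, so they are equivalent.

Yes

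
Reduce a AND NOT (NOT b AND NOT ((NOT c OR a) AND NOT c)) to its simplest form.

a AND (b OR NOT c)

a AND NOT (NOT b AND NOT ((NOT c OR a) AND NOT c))
= a AND (b OR (NOT c OR a) AND NOT c)   [De Morgan]
= a AND (b OR NOT c)   [absorption]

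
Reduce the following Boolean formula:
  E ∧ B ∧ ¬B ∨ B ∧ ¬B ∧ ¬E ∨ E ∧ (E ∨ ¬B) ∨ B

E ∨ B

E ∧ B ∧ ¬B ∨ B ∧ ¬B ∧ ¬E ∨ E ∧ (E ∨ ¬B) ∨ B
= B ∧ ¬B ∨ E ∧ (E ∨ ¬B) ∨ B   (distribution)
= E ∧ (E ∨ ¬B) ∨ B   (complement / identity)
= E ∨ B   (absorption)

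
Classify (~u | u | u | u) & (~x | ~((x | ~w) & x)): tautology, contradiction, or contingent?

contingent

(~u | u | u | u) & (~x | ~((x | ~w) & x))
= (~u | u | u) & (~x | ~((x | ~w) & x))   [idempotence]
= (~u | u | u) & (~x | ~x)   [absorption]
= (~u | u) & (~x | ~x)   [idempotence]
= ~x | ~x   [complement / identity]
= ~x   [idempotence]
This depends on x, so it is not a constant.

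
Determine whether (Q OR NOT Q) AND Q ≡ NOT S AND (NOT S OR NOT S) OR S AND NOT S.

E1: (Q OR NOT Q) AND Q
    = Q   (complement / identity)
E2: NOT S AND (NOT S OR NOT S) OR S AND NOT S
    = NOT S AND NOT S OR S AND NOT S   (idempotence)
    = NOT S   (distribution)
These differ: at Q=0, S=0, E1 = 0 but E2 = 1.

No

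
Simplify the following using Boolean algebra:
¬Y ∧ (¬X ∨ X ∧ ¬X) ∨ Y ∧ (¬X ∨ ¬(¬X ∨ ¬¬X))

¬Y ∧ (¬X ∨ X ∧ ¬X) ∨ Y ∧ (¬X ∨ ¬(¬X ∨ ¬¬X))
= ¬Y ∧ (¬X ∨ X ∧ ¬X) ∨ Y ∧ (¬X ∨ X ∧ ¬X)   [De Morgan]
= ¬X ∨ X ∧ ¬X   [distribution]
= ¬X   [complement / identity]

¬X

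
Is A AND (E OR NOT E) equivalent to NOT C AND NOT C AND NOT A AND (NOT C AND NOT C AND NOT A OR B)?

No

E1: A AND (E OR NOT E)
    = A   [complement / identity]
E2: NOT C AND NOT C AND NOT A AND (NOT C AND NOT C AND NOT A OR B)
    = NOT C AND NOT C AND NOT A   [absorption]
    = NOT C AND NOT A   [idempotence]
These differ: at A=0, B=1, C=0, E=0, E1 = 0 but E2 = 1.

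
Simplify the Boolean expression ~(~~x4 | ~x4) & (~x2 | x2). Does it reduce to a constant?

0

~(~~x4 | ~x4) & (~x2 | x2)
= ~x4 & x4 & (~x2 | x2)
= ~x4 & x4
= 0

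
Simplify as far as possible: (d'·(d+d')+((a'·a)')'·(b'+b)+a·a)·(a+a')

(d'·(d+d')+((a'·a)')'·(b'+b)+a·a)·(a+a')
= (d'·(d+d')+a'·a·(b'+b)+a·a)·(a+a')   — double negation
= (d'+a'·a·(b'+b)+a·a)·(a+a')   — complement / identity
= (d'+a'·a+a·a)·(a+a')   — complement / identity
= d'+a'·a+a·a   — complement / identity
= d'+a   — distribution

d'+a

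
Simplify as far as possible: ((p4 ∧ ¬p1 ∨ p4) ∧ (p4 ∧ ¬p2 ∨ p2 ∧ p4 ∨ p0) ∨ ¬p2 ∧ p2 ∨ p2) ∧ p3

((p4 ∧ ¬p1 ∨ p4) ∧ (p4 ∧ ¬p2 ∨ p2 ∧ p4 ∨ p0) ∨ ¬p2 ∧ p2 ∨ p2) ∧ p3
= ((p4 ∧ ¬p1 ∨ p4) ∧ (p4 ∨ p0) ∨ ¬p2 ∧ p2 ∨ p2) ∧ p3   (distribution)
= (p4 ∧ (p4 ∨ p0) ∨ ¬p2 ∧ p2 ∨ p2) ∧ p3   (absorption)
= (p4 ∨ ¬p2 ∧ p2 ∨ p2) ∧ p3   (absorption)
= (p4 ∨ p2) ∧ p3   (complement / identity)

(p4 ∨ p2) ∧ p3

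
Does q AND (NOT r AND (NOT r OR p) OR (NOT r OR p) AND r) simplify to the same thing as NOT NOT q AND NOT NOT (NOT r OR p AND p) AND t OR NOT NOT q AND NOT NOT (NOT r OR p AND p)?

Yes

E1: q AND (NOT r AND (NOT r OR p) OR (NOT r OR p) AND r)
    = q AND (NOT r OR p)
E2: NOT NOT q AND NOT NOT (NOT r OR p AND p) AND t OR NOT NOT q AND NOT NOT (NOT r OR p AND p)
    = NOT NOT q AND NOT NOT (NOT r OR p AND p)
    = NOT NOT q AND NOT NOT (NOT r OR p)
    = q AND NOT NOT (NOT r OR p)
    = q AND (NOT r OR p)
Both reduce to q AND (NOT r OR p), so they are equivalent.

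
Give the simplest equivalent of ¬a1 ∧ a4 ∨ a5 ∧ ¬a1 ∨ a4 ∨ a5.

a4 ∨ a5

¬a1 ∧ a4 ∨ a5 ∧ ¬a1 ∨ a4 ∨ a5
= (a4 ∨ a5) ∧ ¬a1 ∨ a4 ∨ a5   — distribution
= a4 ∨ a5   — absorption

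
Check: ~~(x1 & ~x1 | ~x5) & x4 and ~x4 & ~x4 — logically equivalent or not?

E1: ~~(x1 & ~x1 | ~x5) & x4
    = ~~~x5 & x4
    = ~x5 & x4
E2: ~x4 & ~x4
    = ~x4
These differ: at x1=0, x4=0, x5=0, E1 = 0 but E2 = 1.

No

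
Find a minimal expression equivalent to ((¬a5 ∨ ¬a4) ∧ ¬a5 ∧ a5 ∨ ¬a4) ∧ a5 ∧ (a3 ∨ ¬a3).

¬a4 ∧ a5

((¬a5 ∨ ¬a4) ∧ ¬a5 ∧ a5 ∨ ¬a4) ∧ a5 ∧ (a3 ∨ ¬a3)
= (¬a5 ∧ a5 ∨ ¬a4) ∧ a5 ∧ (a3 ∨ ¬a3)   — absorption
= ¬a4 ∧ a5 ∧ (a3 ∨ ¬a3)   — complement / identity
= ¬a4 ∧ a5   — complement / identity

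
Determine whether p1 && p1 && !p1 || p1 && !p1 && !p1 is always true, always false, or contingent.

always false

p1 && p1 && !p1 || p1 && !p1 && !p1
= p1 && !p1   (distribution)
= false   (complement)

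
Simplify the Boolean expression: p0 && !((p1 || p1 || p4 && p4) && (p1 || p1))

p0 && !p1

p0 && !((p1 || p1 || p4 && p4) && (p1 || p1))
= p0 && !((p1 || p1 || p4) && (p1 || p1))   [idempotence]
= p0 && !(p1 || p1)   [absorption]
= p0 && !p1   [idempotence]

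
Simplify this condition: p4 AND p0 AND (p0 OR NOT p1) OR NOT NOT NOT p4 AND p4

p4 AND p0 AND (p0 OR NOT p1) OR NOT NOT NOT p4 AND p4
= p4 AND p0 AND (p0 OR NOT p1) OR NOT p4 AND p4   (double negation)
= p4 AND p0 AND (p0 OR NOT p1)   (complement / identity)
= p4 AND p0   (absorption)

p4 AND p0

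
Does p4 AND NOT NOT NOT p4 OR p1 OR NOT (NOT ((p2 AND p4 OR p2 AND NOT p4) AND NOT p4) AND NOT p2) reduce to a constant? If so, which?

no

p4 AND NOT NOT NOT p4 OR p1 OR NOT (NOT ((p2 AND p4 OR p2 AND NOT p4) AND NOT p4) AND NOT p2)
= p4 AND NOT NOT NOT p4 OR p1 OR (p2 AND p4 OR p2 AND NOT p4) AND NOT p4 OR p2
= p4 AND NOT p4 OR p1 OR (p2 AND p4 OR p2 AND NOT p4) AND NOT p4 OR p2
= p1 OR (p2 AND p4 OR p2 AND NOT p4) AND NOT p4 OR p2
= p1 OR p2 AND NOT p4 OR p2
= p1 OR p2
This depends on p1, p2, so it is not a constant.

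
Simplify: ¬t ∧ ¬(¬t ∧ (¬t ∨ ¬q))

¬t ∧ ¬(¬t ∧ (¬t ∨ ¬q))
= ¬t ∧ ¬¬t   — absorption
= ¬t ∧ t   — double negation
= False   — complement

False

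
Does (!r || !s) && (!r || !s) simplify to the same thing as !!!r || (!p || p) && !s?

Yes

E1: (!r || !s) && (!r || !s)
    = !r || !s
E2: !!!r || (!p || p) && !s
    = !r || (!p || p) && !s
    = !r || !s
Both reduce to !r || !s, so they are equivalent.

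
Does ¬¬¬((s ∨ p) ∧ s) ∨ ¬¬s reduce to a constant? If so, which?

¬¬¬((s ∨ p) ∧ s) ∨ ¬¬s
= ¬¬¬((s ∨ p) ∧ s) ∨ s
= ¬¬¬s ∨ s
= ¬s ∨ s
= True

yes, True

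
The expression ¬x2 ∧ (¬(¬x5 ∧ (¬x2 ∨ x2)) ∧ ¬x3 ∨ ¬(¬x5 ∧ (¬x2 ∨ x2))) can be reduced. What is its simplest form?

¬x2 ∧ (¬(¬x5 ∧ (¬x2 ∨ x2)) ∧ ¬x3 ∨ ¬(¬x5 ∧ (¬x2 ∨ x2)))
= ¬x2 ∧ ¬(¬x5 ∧ (¬x2 ∨ x2))   (absorption)
= ¬x2 ∧ ¬¬x5   (complement / identity)
= ¬x2 ∧ x5   (double negation)

¬x2 ∧ x5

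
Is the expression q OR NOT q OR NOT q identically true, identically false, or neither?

q OR NOT q OR NOT q
= q OR NOT q
= TRUE

identically true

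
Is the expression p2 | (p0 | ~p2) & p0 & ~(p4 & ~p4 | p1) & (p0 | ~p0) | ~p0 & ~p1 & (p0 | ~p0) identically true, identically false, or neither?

neither

p2 | (p0 | ~p2) & p0 & ~(p4 & ~p4 | p1) & (p0 | ~p0) | ~p0 & ~p1 & (p0 | ~p0)
= p2 | p0 & ~(p4 & ~p4 | p1) & (p0 | ~p0) | ~p0 & ~p1 & (p0 | ~p0)
= p2 | p0 & ~p1 & (p0 | ~p0) | ~p0 & ~p1 & (p0 | ~p0)
= p2 | ~p1 & (p0 | ~p0)
= p2 | ~p1
This depends on p1, p2, so it is not a constant.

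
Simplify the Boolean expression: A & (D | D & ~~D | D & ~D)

A & (D | D & ~~D | D & ~D)
= A & (D | D & D | D & ~D)
= A & (D | (D | ~D) & D)
= A & (D | D)
= A & D

A & D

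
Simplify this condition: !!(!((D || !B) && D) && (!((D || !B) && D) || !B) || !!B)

!D || B

!!(!((D || !B) && D) && (!((D || !B) && D) || !B) || !!B)
= !!(!((D || !B) && D) || !!B)   [absorption]
= !!(!D || !!B)   [absorption]
= !!(!D || B)   [double negation]
= !D || B   [double negation]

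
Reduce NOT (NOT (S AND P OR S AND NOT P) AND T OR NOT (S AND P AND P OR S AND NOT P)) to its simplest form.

S

NOT (NOT (S AND P OR S AND NOT P) AND T OR NOT (S AND P AND P OR S AND NOT P))
= NOT (NOT (S AND P OR S AND NOT P) AND T OR NOT (S AND P OR S AND NOT P))   [idempotence]
= NOT NOT (S AND P OR S AND NOT P)   [absorption]
= S AND P OR S AND NOT P   [double negation]
= S   [distribution]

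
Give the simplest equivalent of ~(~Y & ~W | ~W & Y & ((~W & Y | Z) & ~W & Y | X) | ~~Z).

~(~Y & ~W | ~W & Y & ((~W & Y | Z) & ~W & Y | X) | ~~Z)
= ~(~Y & ~W | ~W & Y & (~W & Y | X) | ~~Z)   [absorption]
= ~(~Y & ~W | ~W & Y | ~~Z)   [absorption]
= ~(~W | ~~Z)   [distribution]
= W & ~Z   [De Morgan]

W & ~Z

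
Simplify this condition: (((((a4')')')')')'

a4

(((((a4')')')')')'
= (((a4')')')'   — double negation
= (a4')'   — double negation
= a4   — double negation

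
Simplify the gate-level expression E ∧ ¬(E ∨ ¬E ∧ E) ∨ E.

E

E ∧ ¬(E ∨ ¬E ∧ E) ∨ E
= E ∧ ¬E ∨ E   — complement / identity
= E   — complement / identity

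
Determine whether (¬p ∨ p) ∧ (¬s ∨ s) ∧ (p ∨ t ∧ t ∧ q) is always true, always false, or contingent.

(¬p ∨ p) ∧ (¬s ∨ s) ∧ (p ∨ t ∧ t ∧ q)
= (¬s ∨ s) ∧ (p ∨ t ∧ t ∧ q)   (complement / identity)
= p ∨ t ∧ t ∧ q   (complement / identity)
= p ∨ t ∧ q   (idempotence)
This depends on p, q, t, so it is not a constant.

contingent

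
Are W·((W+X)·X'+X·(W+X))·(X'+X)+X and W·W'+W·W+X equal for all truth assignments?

E1: W·((W+X)·X'+X·(W+X))·(X'+X)+X
    = W·(W+X)·(X'+X)+X   (distribution)
    = W·(W+X)+X   (complement / identity)
    = W+X   (absorption)
E2: W·W'+W·W+X
    = W+X   (distribution)
Both reduce to W+X, so they are equivalent.

Yes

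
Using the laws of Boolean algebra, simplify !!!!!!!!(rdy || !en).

rdy || !en

!!!!!!!!(rdy || !en)
= !!!!!!(rdy || !en)   [double negation]
= !!!!(rdy || !en)   [double negation]
= !!(rdy || !en)   [double negation]
= rdy || !en   [double negation]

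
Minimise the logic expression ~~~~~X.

~~~~~X
= ~~~X   [double negation]
= ~X   [double negation]

~X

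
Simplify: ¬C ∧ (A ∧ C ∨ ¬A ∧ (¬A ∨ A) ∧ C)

¬C ∧ (A ∧ C ∨ ¬A ∧ (¬A ∨ A) ∧ C)
= ¬C ∧ (A ∧ C ∨ ¬A ∧ C)
= ¬C ∧ C
= False

False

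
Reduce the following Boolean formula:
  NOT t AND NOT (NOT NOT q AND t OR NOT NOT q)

NOT t AND NOT q

NOT t AND NOT (NOT NOT q AND t OR NOT NOT q)
= NOT t AND NOT NOT NOT q   [absorption]
= NOT t AND NOT q   [double negation]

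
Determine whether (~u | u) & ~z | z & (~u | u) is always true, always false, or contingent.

(~u | u) & ~z | z & (~u | u)
= ~u | u   [distribution]
= 1   [complement]

always true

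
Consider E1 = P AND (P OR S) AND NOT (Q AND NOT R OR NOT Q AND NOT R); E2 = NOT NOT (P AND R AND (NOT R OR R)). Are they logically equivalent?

E1: P AND (P OR S) AND NOT (Q AND NOT R OR NOT Q AND NOT R)
    = P AND NOT (Q AND NOT R OR NOT Q AND NOT R)
    = P AND NOT NOT R
    = P AND R
E2: NOT NOT (P AND R AND (NOT R OR R))
    = NOT NOT (P AND R)
    = P AND R
Both reduce to P AND R, so they are equivalent.

Yes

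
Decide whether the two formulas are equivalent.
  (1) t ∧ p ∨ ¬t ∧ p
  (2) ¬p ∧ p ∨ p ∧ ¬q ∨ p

Yes

E1: t ∧ p ∨ ¬t ∧ p
    = p   [distribution]
E2: ¬p ∧ p ∨ p ∧ ¬q ∨ p
    = p ∧ ¬q ∨ p   [complement / identity]
    = p   [absorption]
Both reduce to p, so they are equivalent.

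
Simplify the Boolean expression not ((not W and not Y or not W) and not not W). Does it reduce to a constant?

True

not ((not W and not Y or not W) and not not W)
= not (not W and not not W)   (absorption)
= W or not W   (De Morgan)
= True   (complement)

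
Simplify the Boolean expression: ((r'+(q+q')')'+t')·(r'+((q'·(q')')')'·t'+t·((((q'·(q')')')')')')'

r

((r'+(q+q')')'+t')·(r'+((q'·(q')')')'·t'+t·((((q'·(q')')')')')')'
= ((r'+(q+q')')'+t')·(r'+((q'·(q')')')'·t'+t·((q'·(q')')')')'   [double negation]
= ((r'+(q+q')')'+t')·(r'+((q'·(q')')')')'   [distribution]
= ((r'+(q+q')')'+t')·(r'+(q+q')')'   [De Morgan]
= (r'+(q+q')')'   [absorption]
= r·(q+q')   [De Morgan]
= r   [complement / identity]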